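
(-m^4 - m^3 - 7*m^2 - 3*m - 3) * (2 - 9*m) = 9*m^5 + 7*m^4 + 61*m^3 + 13*m^2 + 21*m - 6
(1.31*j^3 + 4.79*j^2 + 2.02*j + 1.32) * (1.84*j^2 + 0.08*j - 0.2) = 2.4104*j^5 + 8.9184*j^4 + 3.838*j^3 + 1.6324*j^2 - 0.2984*j - 0.264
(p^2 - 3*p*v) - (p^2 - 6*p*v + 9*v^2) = 3*p*v - 9*v^2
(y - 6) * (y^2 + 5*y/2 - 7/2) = y^3 - 7*y^2/2 - 37*y/2 + 21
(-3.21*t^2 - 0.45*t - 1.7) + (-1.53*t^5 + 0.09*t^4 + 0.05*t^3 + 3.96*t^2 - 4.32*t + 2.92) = -1.53*t^5 + 0.09*t^4 + 0.05*t^3 + 0.75*t^2 - 4.77*t + 1.22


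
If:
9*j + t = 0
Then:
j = -t/9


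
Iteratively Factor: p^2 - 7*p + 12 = (p - 3)*(p - 4)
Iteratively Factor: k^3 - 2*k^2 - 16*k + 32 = (k - 4)*(k^2 + 2*k - 8) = (k - 4)*(k - 2)*(k + 4)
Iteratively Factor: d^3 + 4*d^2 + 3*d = (d + 3)*(d^2 + d) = (d + 1)*(d + 3)*(d)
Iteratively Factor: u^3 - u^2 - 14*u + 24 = (u - 2)*(u^2 + u - 12) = (u - 3)*(u - 2)*(u + 4)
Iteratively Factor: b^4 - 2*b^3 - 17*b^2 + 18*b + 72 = (b - 3)*(b^3 + b^2 - 14*b - 24) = (b - 3)*(b + 3)*(b^2 - 2*b - 8) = (b - 4)*(b - 3)*(b + 3)*(b + 2)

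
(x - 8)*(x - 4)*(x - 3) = x^3 - 15*x^2 + 68*x - 96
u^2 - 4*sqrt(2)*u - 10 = (u - 5*sqrt(2))*(u + sqrt(2))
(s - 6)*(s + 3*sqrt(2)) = s^2 - 6*s + 3*sqrt(2)*s - 18*sqrt(2)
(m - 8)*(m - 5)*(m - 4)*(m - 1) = m^4 - 18*m^3 + 109*m^2 - 252*m + 160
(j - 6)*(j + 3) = j^2 - 3*j - 18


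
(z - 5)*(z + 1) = z^2 - 4*z - 5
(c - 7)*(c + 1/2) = c^2 - 13*c/2 - 7/2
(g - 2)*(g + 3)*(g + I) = g^3 + g^2 + I*g^2 - 6*g + I*g - 6*I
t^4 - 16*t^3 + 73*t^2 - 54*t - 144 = (t - 8)*(t - 6)*(t - 3)*(t + 1)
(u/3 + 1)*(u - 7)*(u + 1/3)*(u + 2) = u^4/3 - 5*u^3/9 - 89*u^2/9 - 155*u/9 - 14/3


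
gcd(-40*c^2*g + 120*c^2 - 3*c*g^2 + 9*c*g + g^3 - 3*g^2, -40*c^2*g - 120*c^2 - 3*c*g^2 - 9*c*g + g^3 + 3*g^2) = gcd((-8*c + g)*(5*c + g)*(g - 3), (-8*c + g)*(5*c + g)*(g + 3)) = 40*c^2 + 3*c*g - g^2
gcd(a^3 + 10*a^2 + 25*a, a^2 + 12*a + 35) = a + 5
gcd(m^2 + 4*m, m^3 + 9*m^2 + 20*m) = m^2 + 4*m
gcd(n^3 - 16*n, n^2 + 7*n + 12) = n + 4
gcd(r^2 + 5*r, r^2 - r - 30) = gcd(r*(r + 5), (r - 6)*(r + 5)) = r + 5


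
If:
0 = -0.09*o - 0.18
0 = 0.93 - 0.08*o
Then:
No Solution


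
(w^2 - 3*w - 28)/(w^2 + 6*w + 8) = (w - 7)/(w + 2)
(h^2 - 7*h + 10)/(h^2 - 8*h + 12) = (h - 5)/(h - 6)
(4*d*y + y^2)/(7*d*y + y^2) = (4*d + y)/(7*d + y)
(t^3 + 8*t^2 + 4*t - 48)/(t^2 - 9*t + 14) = (t^2 + 10*t + 24)/(t - 7)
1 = 1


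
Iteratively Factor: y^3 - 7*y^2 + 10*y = (y - 2)*(y^2 - 5*y) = (y - 5)*(y - 2)*(y)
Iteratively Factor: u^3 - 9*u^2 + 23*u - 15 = (u - 1)*(u^2 - 8*u + 15) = (u - 3)*(u - 1)*(u - 5)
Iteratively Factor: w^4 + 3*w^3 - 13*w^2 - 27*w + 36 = (w - 1)*(w^3 + 4*w^2 - 9*w - 36) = (w - 1)*(w + 4)*(w^2 - 9) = (w - 1)*(w + 3)*(w + 4)*(w - 3)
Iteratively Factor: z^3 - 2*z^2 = (z)*(z^2 - 2*z) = z^2*(z - 2)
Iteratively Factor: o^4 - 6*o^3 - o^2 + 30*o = (o - 5)*(o^3 - o^2 - 6*o) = (o - 5)*(o - 3)*(o^2 + 2*o) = o*(o - 5)*(o - 3)*(o + 2)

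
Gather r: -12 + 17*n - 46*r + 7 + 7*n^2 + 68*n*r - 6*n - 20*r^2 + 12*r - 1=7*n^2 + 11*n - 20*r^2 + r*(68*n - 34) - 6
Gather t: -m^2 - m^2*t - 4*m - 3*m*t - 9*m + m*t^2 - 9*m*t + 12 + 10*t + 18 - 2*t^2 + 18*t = -m^2 - 13*m + t^2*(m - 2) + t*(-m^2 - 12*m + 28) + 30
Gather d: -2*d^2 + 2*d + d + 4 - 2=-2*d^2 + 3*d + 2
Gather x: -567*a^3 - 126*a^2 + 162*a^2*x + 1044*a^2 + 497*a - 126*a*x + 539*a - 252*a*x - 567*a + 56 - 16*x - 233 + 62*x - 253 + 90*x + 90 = -567*a^3 + 918*a^2 + 469*a + x*(162*a^2 - 378*a + 136) - 340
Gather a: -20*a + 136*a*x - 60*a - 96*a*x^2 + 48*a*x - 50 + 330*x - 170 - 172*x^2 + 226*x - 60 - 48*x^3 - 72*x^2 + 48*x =a*(-96*x^2 + 184*x - 80) - 48*x^3 - 244*x^2 + 604*x - 280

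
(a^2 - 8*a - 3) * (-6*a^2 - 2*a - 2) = -6*a^4 + 46*a^3 + 32*a^2 + 22*a + 6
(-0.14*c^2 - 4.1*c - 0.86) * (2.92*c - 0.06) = -0.4088*c^3 - 11.9636*c^2 - 2.2652*c + 0.0516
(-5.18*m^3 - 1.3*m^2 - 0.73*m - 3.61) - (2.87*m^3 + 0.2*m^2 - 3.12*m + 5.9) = -8.05*m^3 - 1.5*m^2 + 2.39*m - 9.51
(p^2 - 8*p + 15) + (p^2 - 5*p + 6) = 2*p^2 - 13*p + 21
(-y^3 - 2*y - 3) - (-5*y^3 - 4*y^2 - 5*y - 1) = 4*y^3 + 4*y^2 + 3*y - 2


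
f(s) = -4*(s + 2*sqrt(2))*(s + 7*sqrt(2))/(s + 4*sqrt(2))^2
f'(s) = -4*(s + 2*sqrt(2))/(s + 4*sqrt(2))^2 + 8*(s + 2*sqrt(2))*(s + 7*sqrt(2))/(s + 4*sqrt(2))^3 - 4*(s + 7*sqrt(2))/(s + 4*sqrt(2))^2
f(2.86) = -4.00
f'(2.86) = -0.08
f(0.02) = -3.51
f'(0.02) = -0.35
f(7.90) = -4.16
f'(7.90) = -0.00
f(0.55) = -3.67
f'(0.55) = -0.25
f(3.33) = -4.04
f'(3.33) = -0.06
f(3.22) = -4.03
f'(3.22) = -0.07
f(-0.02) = -3.49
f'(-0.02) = -0.36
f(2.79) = -4.00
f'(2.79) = -0.08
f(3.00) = -4.01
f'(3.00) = -0.07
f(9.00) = -4.16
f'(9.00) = 0.00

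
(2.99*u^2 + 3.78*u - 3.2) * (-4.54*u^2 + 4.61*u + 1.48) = -13.5746*u^4 - 3.3773*u^3 + 36.379*u^2 - 9.1576*u - 4.736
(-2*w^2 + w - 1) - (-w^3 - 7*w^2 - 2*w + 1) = w^3 + 5*w^2 + 3*w - 2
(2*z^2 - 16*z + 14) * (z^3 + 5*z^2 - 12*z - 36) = 2*z^5 - 6*z^4 - 90*z^3 + 190*z^2 + 408*z - 504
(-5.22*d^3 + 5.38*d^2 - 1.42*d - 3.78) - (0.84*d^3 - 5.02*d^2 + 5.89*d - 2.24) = -6.06*d^3 + 10.4*d^2 - 7.31*d - 1.54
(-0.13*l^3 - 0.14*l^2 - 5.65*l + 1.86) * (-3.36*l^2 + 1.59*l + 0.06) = 0.4368*l^5 + 0.2637*l^4 + 18.7536*l^3 - 15.2415*l^2 + 2.6184*l + 0.1116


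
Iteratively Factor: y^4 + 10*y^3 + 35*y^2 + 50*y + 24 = (y + 3)*(y^3 + 7*y^2 + 14*y + 8) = (y + 1)*(y + 3)*(y^2 + 6*y + 8) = (y + 1)*(y + 2)*(y + 3)*(y + 4)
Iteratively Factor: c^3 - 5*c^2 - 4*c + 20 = (c - 5)*(c^2 - 4) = (c - 5)*(c - 2)*(c + 2)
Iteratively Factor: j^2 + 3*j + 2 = (j + 1)*(j + 2)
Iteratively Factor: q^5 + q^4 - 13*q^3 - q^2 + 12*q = (q + 4)*(q^4 - 3*q^3 - q^2 + 3*q) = (q - 3)*(q + 4)*(q^3 - q) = (q - 3)*(q + 1)*(q + 4)*(q^2 - q) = q*(q - 3)*(q + 1)*(q + 4)*(q - 1)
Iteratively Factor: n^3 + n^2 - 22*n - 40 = (n - 5)*(n^2 + 6*n + 8) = (n - 5)*(n + 2)*(n + 4)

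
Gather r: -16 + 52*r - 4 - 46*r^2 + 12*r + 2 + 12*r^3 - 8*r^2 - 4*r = 12*r^3 - 54*r^2 + 60*r - 18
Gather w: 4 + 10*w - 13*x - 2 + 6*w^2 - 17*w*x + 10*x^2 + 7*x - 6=6*w^2 + w*(10 - 17*x) + 10*x^2 - 6*x - 4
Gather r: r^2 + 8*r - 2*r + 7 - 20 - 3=r^2 + 6*r - 16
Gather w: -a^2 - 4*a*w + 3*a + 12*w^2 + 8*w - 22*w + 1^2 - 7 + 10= -a^2 + 3*a + 12*w^2 + w*(-4*a - 14) + 4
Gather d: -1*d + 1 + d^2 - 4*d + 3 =d^2 - 5*d + 4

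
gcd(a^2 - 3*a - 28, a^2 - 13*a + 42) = a - 7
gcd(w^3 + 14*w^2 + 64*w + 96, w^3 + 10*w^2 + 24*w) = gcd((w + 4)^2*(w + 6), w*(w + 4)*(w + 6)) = w^2 + 10*w + 24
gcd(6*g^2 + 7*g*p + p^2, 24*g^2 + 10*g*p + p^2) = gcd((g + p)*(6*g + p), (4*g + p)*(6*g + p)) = 6*g + p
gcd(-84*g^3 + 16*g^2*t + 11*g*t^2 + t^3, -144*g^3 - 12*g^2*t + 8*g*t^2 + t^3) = 6*g + t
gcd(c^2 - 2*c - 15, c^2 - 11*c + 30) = c - 5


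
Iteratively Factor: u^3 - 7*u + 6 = (u + 3)*(u^2 - 3*u + 2) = (u - 2)*(u + 3)*(u - 1)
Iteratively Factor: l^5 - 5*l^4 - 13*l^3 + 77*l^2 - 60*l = (l - 3)*(l^4 - 2*l^3 - 19*l^2 + 20*l) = (l - 3)*(l - 1)*(l^3 - l^2 - 20*l) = (l - 3)*(l - 1)*(l + 4)*(l^2 - 5*l) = l*(l - 3)*(l - 1)*(l + 4)*(l - 5)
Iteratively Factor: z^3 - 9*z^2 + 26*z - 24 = (z - 3)*(z^2 - 6*z + 8) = (z - 4)*(z - 3)*(z - 2)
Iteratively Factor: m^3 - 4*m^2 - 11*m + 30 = (m - 2)*(m^2 - 2*m - 15) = (m - 5)*(m - 2)*(m + 3)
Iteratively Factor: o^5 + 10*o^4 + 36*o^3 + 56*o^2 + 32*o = (o + 2)*(o^4 + 8*o^3 + 20*o^2 + 16*o) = (o + 2)^2*(o^3 + 6*o^2 + 8*o) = (o + 2)^2*(o + 4)*(o^2 + 2*o) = (o + 2)^3*(o + 4)*(o)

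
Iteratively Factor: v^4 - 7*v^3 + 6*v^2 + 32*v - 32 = (v - 4)*(v^3 - 3*v^2 - 6*v + 8) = (v - 4)^2*(v^2 + v - 2) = (v - 4)^2*(v + 2)*(v - 1)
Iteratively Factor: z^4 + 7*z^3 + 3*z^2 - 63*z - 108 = (z + 3)*(z^3 + 4*z^2 - 9*z - 36) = (z + 3)^2*(z^2 + z - 12) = (z - 3)*(z + 3)^2*(z + 4)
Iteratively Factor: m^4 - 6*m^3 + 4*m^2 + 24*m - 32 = (m - 2)*(m^3 - 4*m^2 - 4*m + 16) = (m - 4)*(m - 2)*(m^2 - 4) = (m - 4)*(m - 2)*(m + 2)*(m - 2)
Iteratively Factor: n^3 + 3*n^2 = (n + 3)*(n^2) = n*(n + 3)*(n)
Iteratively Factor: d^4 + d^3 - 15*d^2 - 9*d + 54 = (d + 3)*(d^3 - 2*d^2 - 9*d + 18) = (d - 2)*(d + 3)*(d^2 - 9) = (d - 3)*(d - 2)*(d + 3)*(d + 3)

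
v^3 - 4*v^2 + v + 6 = (v - 3)*(v - 2)*(v + 1)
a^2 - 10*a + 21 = (a - 7)*(a - 3)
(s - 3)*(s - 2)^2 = s^3 - 7*s^2 + 16*s - 12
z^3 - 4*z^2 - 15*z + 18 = (z - 6)*(z - 1)*(z + 3)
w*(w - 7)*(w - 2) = w^3 - 9*w^2 + 14*w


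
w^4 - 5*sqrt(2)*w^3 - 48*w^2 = w^2*(w - 8*sqrt(2))*(w + 3*sqrt(2))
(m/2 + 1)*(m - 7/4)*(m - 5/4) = m^3/2 - m^2/2 - 61*m/32 + 35/16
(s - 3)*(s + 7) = s^2 + 4*s - 21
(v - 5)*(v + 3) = v^2 - 2*v - 15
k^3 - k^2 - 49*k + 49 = (k - 7)*(k - 1)*(k + 7)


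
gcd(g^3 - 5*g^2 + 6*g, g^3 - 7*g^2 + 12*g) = g^2 - 3*g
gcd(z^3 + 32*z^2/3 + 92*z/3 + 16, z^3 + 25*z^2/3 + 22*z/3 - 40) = z^2 + 10*z + 24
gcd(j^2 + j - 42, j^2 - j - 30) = j - 6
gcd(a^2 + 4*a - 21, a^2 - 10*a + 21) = a - 3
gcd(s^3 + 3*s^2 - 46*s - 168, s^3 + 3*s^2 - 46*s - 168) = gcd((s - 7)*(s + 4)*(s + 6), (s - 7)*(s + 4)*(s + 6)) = s^3 + 3*s^2 - 46*s - 168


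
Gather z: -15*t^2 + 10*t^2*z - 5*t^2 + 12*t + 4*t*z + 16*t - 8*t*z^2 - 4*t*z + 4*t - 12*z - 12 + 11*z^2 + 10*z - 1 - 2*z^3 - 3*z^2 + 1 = -20*t^2 + 32*t - 2*z^3 + z^2*(8 - 8*t) + z*(10*t^2 - 2) - 12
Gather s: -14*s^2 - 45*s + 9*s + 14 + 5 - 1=-14*s^2 - 36*s + 18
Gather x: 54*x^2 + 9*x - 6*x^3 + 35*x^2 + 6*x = -6*x^3 + 89*x^2 + 15*x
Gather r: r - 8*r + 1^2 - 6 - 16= -7*r - 21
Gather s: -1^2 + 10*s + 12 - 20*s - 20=-10*s - 9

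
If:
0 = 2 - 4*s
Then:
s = 1/2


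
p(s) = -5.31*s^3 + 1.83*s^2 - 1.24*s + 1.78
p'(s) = -15.93*s^2 + 3.66*s - 1.24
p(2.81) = -105.07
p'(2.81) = -116.74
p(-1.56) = 28.33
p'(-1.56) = -45.72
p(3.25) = -165.20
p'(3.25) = -157.61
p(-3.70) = 300.39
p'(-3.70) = -232.86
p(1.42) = -11.49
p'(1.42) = -28.16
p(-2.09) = 60.84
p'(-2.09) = -78.47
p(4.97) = -611.05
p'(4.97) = -376.54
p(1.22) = -6.65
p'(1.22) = -20.49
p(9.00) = -3732.14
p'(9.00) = -1258.63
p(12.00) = -8925.26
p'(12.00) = -2251.24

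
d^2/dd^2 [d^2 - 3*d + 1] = 2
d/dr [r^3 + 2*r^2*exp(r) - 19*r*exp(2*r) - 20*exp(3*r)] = 2*r^2*exp(r) + 3*r^2 - 38*r*exp(2*r) + 4*r*exp(r) - 60*exp(3*r) - 19*exp(2*r)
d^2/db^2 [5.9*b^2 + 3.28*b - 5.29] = 11.8000000000000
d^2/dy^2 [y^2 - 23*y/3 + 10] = 2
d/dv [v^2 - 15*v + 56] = 2*v - 15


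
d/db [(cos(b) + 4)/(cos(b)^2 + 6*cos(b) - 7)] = (cos(b)^2 + 8*cos(b) + 31)*sin(b)/(cos(b)^2 + 6*cos(b) - 7)^2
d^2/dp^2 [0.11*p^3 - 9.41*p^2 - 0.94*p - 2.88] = 0.66*p - 18.82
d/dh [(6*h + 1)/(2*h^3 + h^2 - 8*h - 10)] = 2*(6*h^3 + 3*h^2 - 24*h - (6*h + 1)*(3*h^2 + h - 4) - 30)/(2*h^3 + h^2 - 8*h - 10)^2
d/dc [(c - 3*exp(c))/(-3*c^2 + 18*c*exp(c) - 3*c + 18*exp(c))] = (-(c - 3*exp(c))*(6*c*exp(c) - 2*c + 12*exp(c) - 1) + (3*exp(c) - 1)*(c^2 - 6*c*exp(c) + c - 6*exp(c)))/(3*(c^2 - 6*c*exp(c) + c - 6*exp(c))^2)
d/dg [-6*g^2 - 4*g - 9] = -12*g - 4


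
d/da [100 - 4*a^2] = -8*a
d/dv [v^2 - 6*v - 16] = 2*v - 6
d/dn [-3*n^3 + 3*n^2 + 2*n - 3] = -9*n^2 + 6*n + 2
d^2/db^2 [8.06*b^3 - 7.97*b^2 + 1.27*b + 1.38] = 48.36*b - 15.94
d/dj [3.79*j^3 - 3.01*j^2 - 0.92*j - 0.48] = 11.37*j^2 - 6.02*j - 0.92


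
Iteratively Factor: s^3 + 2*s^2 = (s)*(s^2 + 2*s) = s*(s + 2)*(s)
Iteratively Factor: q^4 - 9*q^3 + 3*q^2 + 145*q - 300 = (q - 3)*(q^3 - 6*q^2 - 15*q + 100) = (q - 5)*(q - 3)*(q^2 - q - 20) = (q - 5)^2*(q - 3)*(q + 4)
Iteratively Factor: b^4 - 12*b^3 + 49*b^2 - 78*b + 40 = (b - 4)*(b^3 - 8*b^2 + 17*b - 10) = (b - 5)*(b - 4)*(b^2 - 3*b + 2) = (b - 5)*(b - 4)*(b - 1)*(b - 2)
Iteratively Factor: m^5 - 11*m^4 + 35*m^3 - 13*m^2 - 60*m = (m - 3)*(m^4 - 8*m^3 + 11*m^2 + 20*m) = (m - 3)*(m + 1)*(m^3 - 9*m^2 + 20*m) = (m - 4)*(m - 3)*(m + 1)*(m^2 - 5*m) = (m - 5)*(m - 4)*(m - 3)*(m + 1)*(m)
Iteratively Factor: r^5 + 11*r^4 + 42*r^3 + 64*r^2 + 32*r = (r)*(r^4 + 11*r^3 + 42*r^2 + 64*r + 32) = r*(r + 1)*(r^3 + 10*r^2 + 32*r + 32) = r*(r + 1)*(r + 2)*(r^2 + 8*r + 16) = r*(r + 1)*(r + 2)*(r + 4)*(r + 4)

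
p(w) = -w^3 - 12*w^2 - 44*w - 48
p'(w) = -3*w^2 - 24*w - 44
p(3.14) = -335.43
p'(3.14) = -148.94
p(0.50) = -73.12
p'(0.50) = -56.75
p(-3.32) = 2.41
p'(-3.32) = 2.61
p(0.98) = -103.59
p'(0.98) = -70.40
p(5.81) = -904.84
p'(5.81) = -284.71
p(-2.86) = 3.08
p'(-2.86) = 0.10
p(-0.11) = -43.30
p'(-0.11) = -41.40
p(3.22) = -347.49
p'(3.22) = -152.39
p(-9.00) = 105.00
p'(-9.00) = -71.00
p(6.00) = -960.00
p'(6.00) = -296.00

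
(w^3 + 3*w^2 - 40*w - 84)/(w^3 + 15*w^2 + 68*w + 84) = (w - 6)/(w + 6)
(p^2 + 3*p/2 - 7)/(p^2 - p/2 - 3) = (2*p + 7)/(2*p + 3)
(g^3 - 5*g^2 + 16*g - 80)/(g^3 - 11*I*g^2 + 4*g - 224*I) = (g^2 - g*(5 + 4*I) + 20*I)/(g^2 - 15*I*g - 56)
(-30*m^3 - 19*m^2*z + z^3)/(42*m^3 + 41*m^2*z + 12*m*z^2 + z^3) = (-5*m + z)/(7*m + z)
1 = 1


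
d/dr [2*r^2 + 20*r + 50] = 4*r + 20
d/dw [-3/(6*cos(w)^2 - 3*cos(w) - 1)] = 9*(1 - 4*cos(w))*sin(w)/(-6*cos(w)^2 + 3*cos(w) + 1)^2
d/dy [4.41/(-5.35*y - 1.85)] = 23.5935/(5.35*y + 1.85)^2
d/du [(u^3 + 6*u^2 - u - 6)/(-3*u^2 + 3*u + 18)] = u*(-u^3 + 2*u^2 + 23*u + 60)/(3*(u^4 - 2*u^3 - 11*u^2 + 12*u + 36))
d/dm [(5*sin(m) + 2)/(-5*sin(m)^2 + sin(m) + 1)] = (25*sin(m)^2 + 20*sin(m) + 3)*cos(m)/(-5*sin(m)^2 + sin(m) + 1)^2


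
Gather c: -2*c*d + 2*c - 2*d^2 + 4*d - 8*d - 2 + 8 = c*(2 - 2*d) - 2*d^2 - 4*d + 6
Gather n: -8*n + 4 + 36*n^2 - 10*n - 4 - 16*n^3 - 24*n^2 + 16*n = -16*n^3 + 12*n^2 - 2*n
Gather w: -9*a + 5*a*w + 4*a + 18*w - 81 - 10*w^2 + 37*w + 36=-5*a - 10*w^2 + w*(5*a + 55) - 45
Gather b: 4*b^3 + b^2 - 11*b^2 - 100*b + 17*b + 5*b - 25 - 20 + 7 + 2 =4*b^3 - 10*b^2 - 78*b - 36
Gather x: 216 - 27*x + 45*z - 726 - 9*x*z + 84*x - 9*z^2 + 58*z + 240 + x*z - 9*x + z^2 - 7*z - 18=x*(48 - 8*z) - 8*z^2 + 96*z - 288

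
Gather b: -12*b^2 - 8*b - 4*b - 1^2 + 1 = -12*b^2 - 12*b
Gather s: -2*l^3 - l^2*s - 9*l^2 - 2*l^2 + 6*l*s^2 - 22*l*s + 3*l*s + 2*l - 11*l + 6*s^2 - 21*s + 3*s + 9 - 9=-2*l^3 - 11*l^2 - 9*l + s^2*(6*l + 6) + s*(-l^2 - 19*l - 18)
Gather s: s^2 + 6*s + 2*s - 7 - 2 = s^2 + 8*s - 9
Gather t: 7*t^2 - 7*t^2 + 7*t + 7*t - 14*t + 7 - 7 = 0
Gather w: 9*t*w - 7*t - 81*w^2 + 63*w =-7*t - 81*w^2 + w*(9*t + 63)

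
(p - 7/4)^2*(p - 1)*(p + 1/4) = p^4 - 17*p^3/4 + 87*p^2/16 - 91*p/64 - 49/64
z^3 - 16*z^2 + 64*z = z*(z - 8)^2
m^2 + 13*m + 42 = (m + 6)*(m + 7)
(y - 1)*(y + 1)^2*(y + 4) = y^4 + 5*y^3 + 3*y^2 - 5*y - 4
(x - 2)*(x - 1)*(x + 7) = x^3 + 4*x^2 - 19*x + 14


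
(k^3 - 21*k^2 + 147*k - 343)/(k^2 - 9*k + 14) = (k^2 - 14*k + 49)/(k - 2)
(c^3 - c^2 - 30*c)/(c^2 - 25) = c*(c - 6)/(c - 5)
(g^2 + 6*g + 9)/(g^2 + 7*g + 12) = (g + 3)/(g + 4)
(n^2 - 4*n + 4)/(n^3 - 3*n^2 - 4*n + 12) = (n - 2)/(n^2 - n - 6)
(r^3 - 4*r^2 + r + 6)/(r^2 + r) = r - 5 + 6/r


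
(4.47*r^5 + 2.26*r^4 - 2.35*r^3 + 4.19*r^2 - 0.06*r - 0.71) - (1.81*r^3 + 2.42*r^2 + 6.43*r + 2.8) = 4.47*r^5 + 2.26*r^4 - 4.16*r^3 + 1.77*r^2 - 6.49*r - 3.51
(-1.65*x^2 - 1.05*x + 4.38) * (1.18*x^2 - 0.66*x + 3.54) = -1.947*x^4 - 0.15*x^3 + 0.0204*x^2 - 6.6078*x + 15.5052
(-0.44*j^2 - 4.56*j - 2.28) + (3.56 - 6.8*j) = -0.44*j^2 - 11.36*j + 1.28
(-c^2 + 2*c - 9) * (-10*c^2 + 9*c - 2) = 10*c^4 - 29*c^3 + 110*c^2 - 85*c + 18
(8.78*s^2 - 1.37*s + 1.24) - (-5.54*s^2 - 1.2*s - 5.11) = 14.32*s^2 - 0.17*s + 6.35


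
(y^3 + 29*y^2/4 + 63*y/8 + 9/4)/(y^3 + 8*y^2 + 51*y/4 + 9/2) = (4*y + 3)/(2*(2*y + 3))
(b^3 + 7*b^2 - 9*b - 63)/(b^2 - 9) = b + 7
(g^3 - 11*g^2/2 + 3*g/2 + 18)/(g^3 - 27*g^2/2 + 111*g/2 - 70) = (2*g^2 - 3*g - 9)/(2*g^2 - 19*g + 35)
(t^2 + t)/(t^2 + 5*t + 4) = t/(t + 4)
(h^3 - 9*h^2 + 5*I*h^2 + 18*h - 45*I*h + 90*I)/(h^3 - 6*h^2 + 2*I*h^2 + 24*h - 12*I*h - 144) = (h^2 + h*(-3 + 5*I) - 15*I)/(h^2 + 2*I*h + 24)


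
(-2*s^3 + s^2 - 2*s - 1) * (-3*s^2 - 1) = 6*s^5 - 3*s^4 + 8*s^3 + 2*s^2 + 2*s + 1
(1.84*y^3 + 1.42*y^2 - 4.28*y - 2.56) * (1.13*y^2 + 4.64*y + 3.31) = 2.0792*y^5 + 10.1422*y^4 + 7.8428*y^3 - 18.0518*y^2 - 26.0452*y - 8.4736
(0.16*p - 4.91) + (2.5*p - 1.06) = 2.66*p - 5.97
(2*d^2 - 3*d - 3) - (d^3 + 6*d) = -d^3 + 2*d^2 - 9*d - 3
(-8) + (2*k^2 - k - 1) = 2*k^2 - k - 9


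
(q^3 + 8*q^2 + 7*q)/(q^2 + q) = q + 7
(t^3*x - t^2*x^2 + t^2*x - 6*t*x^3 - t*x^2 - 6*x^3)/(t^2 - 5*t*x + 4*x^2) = x*(t^3 - t^2*x + t^2 - 6*t*x^2 - t*x - 6*x^2)/(t^2 - 5*t*x + 4*x^2)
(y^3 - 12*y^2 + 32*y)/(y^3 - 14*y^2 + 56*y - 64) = y/(y - 2)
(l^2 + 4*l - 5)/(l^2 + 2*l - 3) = (l + 5)/(l + 3)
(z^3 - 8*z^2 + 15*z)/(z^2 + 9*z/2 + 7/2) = 2*z*(z^2 - 8*z + 15)/(2*z^2 + 9*z + 7)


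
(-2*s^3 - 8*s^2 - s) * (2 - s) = 2*s^4 + 4*s^3 - 15*s^2 - 2*s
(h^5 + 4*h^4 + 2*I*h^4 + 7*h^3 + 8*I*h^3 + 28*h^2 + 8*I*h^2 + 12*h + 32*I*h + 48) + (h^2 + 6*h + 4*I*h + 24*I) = h^5 + 4*h^4 + 2*I*h^4 + 7*h^3 + 8*I*h^3 + 29*h^2 + 8*I*h^2 + 18*h + 36*I*h + 48 + 24*I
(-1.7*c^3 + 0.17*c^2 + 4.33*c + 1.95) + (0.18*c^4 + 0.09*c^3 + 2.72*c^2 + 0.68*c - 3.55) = 0.18*c^4 - 1.61*c^3 + 2.89*c^2 + 5.01*c - 1.6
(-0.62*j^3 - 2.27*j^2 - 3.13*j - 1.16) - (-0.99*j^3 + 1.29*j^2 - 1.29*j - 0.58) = 0.37*j^3 - 3.56*j^2 - 1.84*j - 0.58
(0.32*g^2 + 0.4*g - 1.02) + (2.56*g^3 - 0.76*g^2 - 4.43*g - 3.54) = 2.56*g^3 - 0.44*g^2 - 4.03*g - 4.56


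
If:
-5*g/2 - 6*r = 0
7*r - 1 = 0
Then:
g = -12/35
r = 1/7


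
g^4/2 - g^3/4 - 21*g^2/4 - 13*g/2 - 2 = (g/2 + 1/2)*(g - 4)*(g + 1/2)*(g + 2)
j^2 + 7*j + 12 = (j + 3)*(j + 4)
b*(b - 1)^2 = b^3 - 2*b^2 + b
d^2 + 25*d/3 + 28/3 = (d + 4/3)*(d + 7)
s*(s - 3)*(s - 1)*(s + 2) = s^4 - 2*s^3 - 5*s^2 + 6*s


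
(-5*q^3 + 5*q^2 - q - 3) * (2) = -10*q^3 + 10*q^2 - 2*q - 6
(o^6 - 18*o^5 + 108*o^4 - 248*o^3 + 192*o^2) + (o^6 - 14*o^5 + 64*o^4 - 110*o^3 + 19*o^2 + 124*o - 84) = 2*o^6 - 32*o^5 + 172*o^4 - 358*o^3 + 211*o^2 + 124*o - 84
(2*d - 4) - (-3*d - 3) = 5*d - 1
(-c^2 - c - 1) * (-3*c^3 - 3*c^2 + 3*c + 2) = 3*c^5 + 6*c^4 + 3*c^3 - 2*c^2 - 5*c - 2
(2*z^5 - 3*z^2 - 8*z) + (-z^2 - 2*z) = 2*z^5 - 4*z^2 - 10*z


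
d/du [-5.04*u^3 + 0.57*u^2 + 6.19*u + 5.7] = -15.12*u^2 + 1.14*u + 6.19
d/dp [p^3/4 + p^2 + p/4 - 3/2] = 3*p^2/4 + 2*p + 1/4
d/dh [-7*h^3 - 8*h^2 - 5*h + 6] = -21*h^2 - 16*h - 5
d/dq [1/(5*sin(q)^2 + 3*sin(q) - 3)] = -(10*sin(q) + 3)*cos(q)/(5*sin(q)^2 + 3*sin(q) - 3)^2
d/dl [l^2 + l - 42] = 2*l + 1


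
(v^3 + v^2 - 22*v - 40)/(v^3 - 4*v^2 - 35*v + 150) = (v^2 + 6*v + 8)/(v^2 + v - 30)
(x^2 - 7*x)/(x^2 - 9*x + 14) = x/(x - 2)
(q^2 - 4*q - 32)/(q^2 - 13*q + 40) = (q + 4)/(q - 5)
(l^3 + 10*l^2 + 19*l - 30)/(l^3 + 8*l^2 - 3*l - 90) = (l - 1)/(l - 3)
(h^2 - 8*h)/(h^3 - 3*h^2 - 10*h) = (8 - h)/(-h^2 + 3*h + 10)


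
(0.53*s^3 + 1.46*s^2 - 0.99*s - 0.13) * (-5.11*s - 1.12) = -2.7083*s^4 - 8.0542*s^3 + 3.4237*s^2 + 1.7731*s + 0.1456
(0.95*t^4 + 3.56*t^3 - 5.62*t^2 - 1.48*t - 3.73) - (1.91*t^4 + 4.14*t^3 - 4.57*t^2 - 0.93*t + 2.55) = -0.96*t^4 - 0.58*t^3 - 1.05*t^2 - 0.55*t - 6.28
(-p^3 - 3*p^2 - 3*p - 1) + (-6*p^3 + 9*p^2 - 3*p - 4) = -7*p^3 + 6*p^2 - 6*p - 5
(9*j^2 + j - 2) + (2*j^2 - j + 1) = 11*j^2 - 1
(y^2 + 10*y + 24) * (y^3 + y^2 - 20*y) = y^5 + 11*y^4 + 14*y^3 - 176*y^2 - 480*y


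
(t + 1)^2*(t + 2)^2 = t^4 + 6*t^3 + 13*t^2 + 12*t + 4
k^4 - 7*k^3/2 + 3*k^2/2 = k^2*(k - 3)*(k - 1/2)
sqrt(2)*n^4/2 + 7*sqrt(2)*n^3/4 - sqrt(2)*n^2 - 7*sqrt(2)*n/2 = n*(n + 7/2)*(n - sqrt(2))*(sqrt(2)*n/2 + 1)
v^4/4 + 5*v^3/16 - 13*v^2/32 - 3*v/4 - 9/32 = (v/4 + 1/4)*(v - 3/2)*(v + 3/4)*(v + 1)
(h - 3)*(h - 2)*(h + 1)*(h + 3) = h^4 - h^3 - 11*h^2 + 9*h + 18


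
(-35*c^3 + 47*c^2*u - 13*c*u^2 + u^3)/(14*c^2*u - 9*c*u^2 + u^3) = (5*c^2 - 6*c*u + u^2)/(u*(-2*c + u))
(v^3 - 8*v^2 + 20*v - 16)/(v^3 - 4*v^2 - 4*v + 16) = (v - 2)/(v + 2)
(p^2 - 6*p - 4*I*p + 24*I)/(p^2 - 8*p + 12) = (p - 4*I)/(p - 2)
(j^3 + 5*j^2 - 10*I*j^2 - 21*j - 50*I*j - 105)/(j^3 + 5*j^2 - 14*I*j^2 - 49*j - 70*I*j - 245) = (j - 3*I)/(j - 7*I)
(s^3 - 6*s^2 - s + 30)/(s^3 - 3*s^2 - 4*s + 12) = (s - 5)/(s - 2)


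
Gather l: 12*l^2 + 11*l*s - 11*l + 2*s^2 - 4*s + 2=12*l^2 + l*(11*s - 11) + 2*s^2 - 4*s + 2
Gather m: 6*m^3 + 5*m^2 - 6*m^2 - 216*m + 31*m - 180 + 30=6*m^3 - m^2 - 185*m - 150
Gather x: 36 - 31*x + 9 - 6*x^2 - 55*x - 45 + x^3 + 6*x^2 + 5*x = x^3 - 81*x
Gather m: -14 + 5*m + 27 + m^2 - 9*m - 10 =m^2 - 4*m + 3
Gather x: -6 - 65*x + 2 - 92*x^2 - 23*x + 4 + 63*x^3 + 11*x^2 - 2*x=63*x^3 - 81*x^2 - 90*x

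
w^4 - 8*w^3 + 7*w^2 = w^2*(w - 7)*(w - 1)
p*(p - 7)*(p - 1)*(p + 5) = p^4 - 3*p^3 - 33*p^2 + 35*p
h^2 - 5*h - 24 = (h - 8)*(h + 3)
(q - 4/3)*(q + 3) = q^2 + 5*q/3 - 4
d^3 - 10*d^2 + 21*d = d*(d - 7)*(d - 3)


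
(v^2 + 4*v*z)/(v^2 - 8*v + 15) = v*(v + 4*z)/(v^2 - 8*v + 15)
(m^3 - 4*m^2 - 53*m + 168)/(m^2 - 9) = (m^2 - m - 56)/(m + 3)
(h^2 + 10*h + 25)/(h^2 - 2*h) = (h^2 + 10*h + 25)/(h*(h - 2))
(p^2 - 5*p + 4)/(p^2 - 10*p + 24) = (p - 1)/(p - 6)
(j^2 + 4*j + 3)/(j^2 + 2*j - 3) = (j + 1)/(j - 1)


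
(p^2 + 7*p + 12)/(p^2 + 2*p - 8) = (p + 3)/(p - 2)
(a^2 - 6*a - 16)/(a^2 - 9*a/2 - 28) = 2*(a + 2)/(2*a + 7)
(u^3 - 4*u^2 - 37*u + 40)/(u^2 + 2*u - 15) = (u^2 - 9*u + 8)/(u - 3)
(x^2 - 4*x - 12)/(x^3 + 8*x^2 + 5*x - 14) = (x - 6)/(x^2 + 6*x - 7)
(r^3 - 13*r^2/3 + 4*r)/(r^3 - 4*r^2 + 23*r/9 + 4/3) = 3*r/(3*r + 1)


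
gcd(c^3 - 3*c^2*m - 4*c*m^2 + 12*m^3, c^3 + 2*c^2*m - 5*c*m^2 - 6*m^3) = c - 2*m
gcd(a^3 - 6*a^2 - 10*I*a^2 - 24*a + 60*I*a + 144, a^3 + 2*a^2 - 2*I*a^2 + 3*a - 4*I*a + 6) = 1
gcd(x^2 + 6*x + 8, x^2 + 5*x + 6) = x + 2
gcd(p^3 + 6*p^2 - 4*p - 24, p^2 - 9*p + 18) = 1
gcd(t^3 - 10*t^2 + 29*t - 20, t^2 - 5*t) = t - 5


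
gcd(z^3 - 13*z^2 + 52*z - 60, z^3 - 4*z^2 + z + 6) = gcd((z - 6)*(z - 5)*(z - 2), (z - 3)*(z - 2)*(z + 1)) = z - 2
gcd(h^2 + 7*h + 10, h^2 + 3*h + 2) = h + 2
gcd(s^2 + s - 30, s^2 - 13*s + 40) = s - 5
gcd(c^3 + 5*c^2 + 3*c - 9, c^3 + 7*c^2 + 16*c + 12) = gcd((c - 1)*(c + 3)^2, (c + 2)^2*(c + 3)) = c + 3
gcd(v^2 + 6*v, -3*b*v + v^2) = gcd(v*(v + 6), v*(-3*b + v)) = v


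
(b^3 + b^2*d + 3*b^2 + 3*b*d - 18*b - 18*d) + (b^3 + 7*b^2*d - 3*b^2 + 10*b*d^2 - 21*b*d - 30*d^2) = 2*b^3 + 8*b^2*d + 10*b*d^2 - 18*b*d - 18*b - 30*d^2 - 18*d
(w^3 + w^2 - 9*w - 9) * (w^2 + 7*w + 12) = w^5 + 8*w^4 + 10*w^3 - 60*w^2 - 171*w - 108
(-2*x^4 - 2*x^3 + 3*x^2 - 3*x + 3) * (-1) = 2*x^4 + 2*x^3 - 3*x^2 + 3*x - 3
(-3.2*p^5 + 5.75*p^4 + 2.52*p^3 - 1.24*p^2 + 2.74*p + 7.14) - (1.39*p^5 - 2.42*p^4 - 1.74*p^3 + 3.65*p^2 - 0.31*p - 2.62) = -4.59*p^5 + 8.17*p^4 + 4.26*p^3 - 4.89*p^2 + 3.05*p + 9.76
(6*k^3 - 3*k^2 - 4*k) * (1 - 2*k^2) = -12*k^5 + 6*k^4 + 14*k^3 - 3*k^2 - 4*k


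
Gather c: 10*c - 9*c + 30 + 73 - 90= c + 13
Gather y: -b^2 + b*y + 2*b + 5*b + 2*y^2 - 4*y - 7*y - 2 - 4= -b^2 + 7*b + 2*y^2 + y*(b - 11) - 6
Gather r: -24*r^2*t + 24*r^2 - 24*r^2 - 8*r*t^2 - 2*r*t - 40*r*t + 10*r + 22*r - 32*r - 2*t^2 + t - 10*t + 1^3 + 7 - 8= -24*r^2*t + r*(-8*t^2 - 42*t) - 2*t^2 - 9*t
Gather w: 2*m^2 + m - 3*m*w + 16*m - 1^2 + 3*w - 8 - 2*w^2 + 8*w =2*m^2 + 17*m - 2*w^2 + w*(11 - 3*m) - 9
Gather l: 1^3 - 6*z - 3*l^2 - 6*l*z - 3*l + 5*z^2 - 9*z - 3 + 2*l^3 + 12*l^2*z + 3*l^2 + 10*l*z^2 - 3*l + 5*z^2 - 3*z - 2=2*l^3 + 12*l^2*z + l*(10*z^2 - 6*z - 6) + 10*z^2 - 18*z - 4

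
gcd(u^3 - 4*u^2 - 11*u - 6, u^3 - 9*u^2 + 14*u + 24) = u^2 - 5*u - 6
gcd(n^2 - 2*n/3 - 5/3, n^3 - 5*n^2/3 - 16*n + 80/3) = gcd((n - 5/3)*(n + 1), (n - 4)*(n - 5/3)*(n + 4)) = n - 5/3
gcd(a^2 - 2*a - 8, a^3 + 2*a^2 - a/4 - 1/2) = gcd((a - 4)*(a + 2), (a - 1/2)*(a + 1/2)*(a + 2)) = a + 2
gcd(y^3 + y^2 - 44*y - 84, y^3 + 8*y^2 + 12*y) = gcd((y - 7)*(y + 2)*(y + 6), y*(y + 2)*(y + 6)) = y^2 + 8*y + 12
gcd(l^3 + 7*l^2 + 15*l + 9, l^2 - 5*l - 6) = l + 1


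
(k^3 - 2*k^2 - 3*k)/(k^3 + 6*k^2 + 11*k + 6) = k*(k - 3)/(k^2 + 5*k + 6)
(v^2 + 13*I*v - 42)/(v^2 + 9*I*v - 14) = (v + 6*I)/(v + 2*I)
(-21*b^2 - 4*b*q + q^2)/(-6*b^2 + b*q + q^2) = (-7*b + q)/(-2*b + q)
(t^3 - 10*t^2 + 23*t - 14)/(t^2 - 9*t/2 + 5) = 2*(t^2 - 8*t + 7)/(2*t - 5)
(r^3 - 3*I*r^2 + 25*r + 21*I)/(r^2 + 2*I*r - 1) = (r^2 - 4*I*r + 21)/(r + I)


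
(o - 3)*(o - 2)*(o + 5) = o^3 - 19*o + 30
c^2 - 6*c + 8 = (c - 4)*(c - 2)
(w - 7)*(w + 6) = w^2 - w - 42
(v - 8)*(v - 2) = v^2 - 10*v + 16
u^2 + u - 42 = (u - 6)*(u + 7)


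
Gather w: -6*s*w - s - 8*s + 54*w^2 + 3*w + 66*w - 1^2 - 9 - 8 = -9*s + 54*w^2 + w*(69 - 6*s) - 18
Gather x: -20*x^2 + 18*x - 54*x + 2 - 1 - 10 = -20*x^2 - 36*x - 9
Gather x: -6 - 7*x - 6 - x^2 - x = -x^2 - 8*x - 12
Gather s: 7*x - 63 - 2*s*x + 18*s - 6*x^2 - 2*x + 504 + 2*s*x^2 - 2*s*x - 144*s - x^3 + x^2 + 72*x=s*(2*x^2 - 4*x - 126) - x^3 - 5*x^2 + 77*x + 441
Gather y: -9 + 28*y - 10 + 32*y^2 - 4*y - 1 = 32*y^2 + 24*y - 20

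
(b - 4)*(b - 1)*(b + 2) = b^3 - 3*b^2 - 6*b + 8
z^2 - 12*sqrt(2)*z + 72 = (z - 6*sqrt(2))^2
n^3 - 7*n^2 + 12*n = n*(n - 4)*(n - 3)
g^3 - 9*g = g*(g - 3)*(g + 3)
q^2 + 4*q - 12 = (q - 2)*(q + 6)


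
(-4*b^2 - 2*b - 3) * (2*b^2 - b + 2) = -8*b^4 - 12*b^2 - b - 6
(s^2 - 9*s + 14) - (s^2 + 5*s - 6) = 20 - 14*s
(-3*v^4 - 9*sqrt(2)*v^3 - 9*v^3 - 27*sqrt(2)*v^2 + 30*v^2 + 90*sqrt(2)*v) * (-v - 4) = 3*v^5 + 9*sqrt(2)*v^4 + 21*v^4 + 6*v^3 + 63*sqrt(2)*v^3 - 120*v^2 + 18*sqrt(2)*v^2 - 360*sqrt(2)*v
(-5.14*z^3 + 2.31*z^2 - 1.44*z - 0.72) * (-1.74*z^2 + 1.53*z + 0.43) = 8.9436*z^5 - 11.8836*z^4 + 3.8297*z^3 + 0.0429000000000002*z^2 - 1.7208*z - 0.3096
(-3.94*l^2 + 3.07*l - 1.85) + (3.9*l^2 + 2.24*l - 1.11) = -0.04*l^2 + 5.31*l - 2.96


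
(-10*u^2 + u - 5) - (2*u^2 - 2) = -12*u^2 + u - 3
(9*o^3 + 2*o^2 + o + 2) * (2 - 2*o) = -18*o^4 + 14*o^3 + 2*o^2 - 2*o + 4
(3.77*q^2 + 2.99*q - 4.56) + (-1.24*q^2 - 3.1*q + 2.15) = 2.53*q^2 - 0.11*q - 2.41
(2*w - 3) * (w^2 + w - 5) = 2*w^3 - w^2 - 13*w + 15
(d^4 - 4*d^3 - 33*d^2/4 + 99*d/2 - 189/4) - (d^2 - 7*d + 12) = d^4 - 4*d^3 - 37*d^2/4 + 113*d/2 - 237/4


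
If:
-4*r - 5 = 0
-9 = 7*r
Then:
No Solution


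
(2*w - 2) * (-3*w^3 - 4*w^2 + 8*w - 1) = -6*w^4 - 2*w^3 + 24*w^2 - 18*w + 2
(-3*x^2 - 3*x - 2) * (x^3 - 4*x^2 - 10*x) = -3*x^5 + 9*x^4 + 40*x^3 + 38*x^2 + 20*x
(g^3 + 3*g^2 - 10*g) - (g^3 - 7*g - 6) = 3*g^2 - 3*g + 6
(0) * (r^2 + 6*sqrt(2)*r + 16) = 0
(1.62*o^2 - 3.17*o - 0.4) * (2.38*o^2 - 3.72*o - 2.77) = 3.8556*o^4 - 13.571*o^3 + 6.353*o^2 + 10.2689*o + 1.108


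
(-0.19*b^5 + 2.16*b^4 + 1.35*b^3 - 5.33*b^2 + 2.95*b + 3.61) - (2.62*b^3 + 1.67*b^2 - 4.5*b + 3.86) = -0.19*b^5 + 2.16*b^4 - 1.27*b^3 - 7.0*b^2 + 7.45*b - 0.25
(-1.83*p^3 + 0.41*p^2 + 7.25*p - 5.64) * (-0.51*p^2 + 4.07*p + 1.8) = 0.9333*p^5 - 7.6572*p^4 - 5.3228*p^3 + 33.1219*p^2 - 9.9048*p - 10.152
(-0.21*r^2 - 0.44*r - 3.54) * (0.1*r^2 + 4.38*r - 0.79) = -0.021*r^4 - 0.9638*r^3 - 2.1153*r^2 - 15.1576*r + 2.7966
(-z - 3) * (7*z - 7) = -7*z^2 - 14*z + 21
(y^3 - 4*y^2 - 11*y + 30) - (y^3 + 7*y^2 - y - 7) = -11*y^2 - 10*y + 37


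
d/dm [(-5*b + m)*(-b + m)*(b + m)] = -b^2 - 10*b*m + 3*m^2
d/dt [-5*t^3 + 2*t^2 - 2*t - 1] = -15*t^2 + 4*t - 2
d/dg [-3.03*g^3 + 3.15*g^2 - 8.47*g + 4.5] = -9.09*g^2 + 6.3*g - 8.47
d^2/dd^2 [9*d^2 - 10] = 18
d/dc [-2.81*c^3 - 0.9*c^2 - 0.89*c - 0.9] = -8.43*c^2 - 1.8*c - 0.89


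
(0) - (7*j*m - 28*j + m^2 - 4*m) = -7*j*m + 28*j - m^2 + 4*m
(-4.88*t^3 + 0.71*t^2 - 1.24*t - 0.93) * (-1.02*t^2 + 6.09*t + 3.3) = 4.9776*t^5 - 30.4434*t^4 - 10.5153*t^3 - 4.26*t^2 - 9.7557*t - 3.069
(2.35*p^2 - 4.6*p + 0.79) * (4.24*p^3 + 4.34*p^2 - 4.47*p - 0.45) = 9.964*p^5 - 9.305*p^4 - 27.1189*p^3 + 22.9331*p^2 - 1.4613*p - 0.3555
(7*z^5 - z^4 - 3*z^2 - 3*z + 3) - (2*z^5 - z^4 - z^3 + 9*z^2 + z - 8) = 5*z^5 + z^3 - 12*z^2 - 4*z + 11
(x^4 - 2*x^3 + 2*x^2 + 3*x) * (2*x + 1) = 2*x^5 - 3*x^4 + 2*x^3 + 8*x^2 + 3*x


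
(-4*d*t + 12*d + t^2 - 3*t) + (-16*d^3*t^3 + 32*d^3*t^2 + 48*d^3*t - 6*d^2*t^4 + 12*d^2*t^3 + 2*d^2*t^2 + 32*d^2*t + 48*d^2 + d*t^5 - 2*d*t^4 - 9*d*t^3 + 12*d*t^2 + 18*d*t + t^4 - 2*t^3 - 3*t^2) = -16*d^3*t^3 + 32*d^3*t^2 + 48*d^3*t - 6*d^2*t^4 + 12*d^2*t^3 + 2*d^2*t^2 + 32*d^2*t + 48*d^2 + d*t^5 - 2*d*t^4 - 9*d*t^3 + 12*d*t^2 + 14*d*t + 12*d + t^4 - 2*t^3 - 2*t^2 - 3*t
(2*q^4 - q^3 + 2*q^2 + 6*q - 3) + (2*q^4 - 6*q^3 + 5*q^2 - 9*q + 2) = 4*q^4 - 7*q^3 + 7*q^2 - 3*q - 1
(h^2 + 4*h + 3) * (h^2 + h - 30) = h^4 + 5*h^3 - 23*h^2 - 117*h - 90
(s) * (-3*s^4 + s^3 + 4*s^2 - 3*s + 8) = -3*s^5 + s^4 + 4*s^3 - 3*s^2 + 8*s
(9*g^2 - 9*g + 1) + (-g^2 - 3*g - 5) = 8*g^2 - 12*g - 4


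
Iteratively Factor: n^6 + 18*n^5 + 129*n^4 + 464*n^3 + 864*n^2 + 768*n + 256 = (n + 4)*(n^5 + 14*n^4 + 73*n^3 + 172*n^2 + 176*n + 64) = (n + 4)^2*(n^4 + 10*n^3 + 33*n^2 + 40*n + 16) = (n + 1)*(n + 4)^2*(n^3 + 9*n^2 + 24*n + 16) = (n + 1)^2*(n + 4)^2*(n^2 + 8*n + 16) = (n + 1)^2*(n + 4)^3*(n + 4)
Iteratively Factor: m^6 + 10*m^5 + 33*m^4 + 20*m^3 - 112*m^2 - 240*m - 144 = (m + 2)*(m^5 + 8*m^4 + 17*m^3 - 14*m^2 - 84*m - 72) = (m + 2)^2*(m^4 + 6*m^3 + 5*m^2 - 24*m - 36) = (m - 2)*(m + 2)^2*(m^3 + 8*m^2 + 21*m + 18) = (m - 2)*(m + 2)^2*(m + 3)*(m^2 + 5*m + 6) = (m - 2)*(m + 2)^3*(m + 3)*(m + 3)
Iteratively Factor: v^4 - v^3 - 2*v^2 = (v)*(v^3 - v^2 - 2*v) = v*(v + 1)*(v^2 - 2*v) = v*(v - 2)*(v + 1)*(v)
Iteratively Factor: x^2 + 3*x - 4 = (x + 4)*(x - 1)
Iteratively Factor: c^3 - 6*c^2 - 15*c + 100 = (c - 5)*(c^2 - c - 20) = (c - 5)^2*(c + 4)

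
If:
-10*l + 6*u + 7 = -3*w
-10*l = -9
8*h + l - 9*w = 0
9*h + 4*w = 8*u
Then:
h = 84/725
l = 9/10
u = 2017/8700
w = 883/4350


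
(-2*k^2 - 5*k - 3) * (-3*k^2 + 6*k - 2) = 6*k^4 + 3*k^3 - 17*k^2 - 8*k + 6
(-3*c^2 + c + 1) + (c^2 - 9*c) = -2*c^2 - 8*c + 1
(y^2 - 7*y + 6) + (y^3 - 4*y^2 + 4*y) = y^3 - 3*y^2 - 3*y + 6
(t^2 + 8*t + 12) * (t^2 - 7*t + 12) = t^4 + t^3 - 32*t^2 + 12*t + 144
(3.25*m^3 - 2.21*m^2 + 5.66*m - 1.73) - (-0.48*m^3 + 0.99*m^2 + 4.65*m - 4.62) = 3.73*m^3 - 3.2*m^2 + 1.01*m + 2.89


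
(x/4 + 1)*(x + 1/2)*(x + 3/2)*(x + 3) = x^4/4 + 9*x^3/4 + 107*x^2/16 + 117*x/16 + 9/4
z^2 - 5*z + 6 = (z - 3)*(z - 2)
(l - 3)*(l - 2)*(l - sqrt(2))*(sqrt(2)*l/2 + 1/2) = sqrt(2)*l^4/2 - 5*sqrt(2)*l^3/2 - l^3/2 + 5*l^2/2 + 5*sqrt(2)*l^2/2 - 3*l + 5*sqrt(2)*l/2 - 3*sqrt(2)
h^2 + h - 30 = (h - 5)*(h + 6)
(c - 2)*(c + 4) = c^2 + 2*c - 8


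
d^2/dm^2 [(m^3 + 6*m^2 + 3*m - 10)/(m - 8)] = 2*(m^3 - 24*m^2 + 192*m + 398)/(m^3 - 24*m^2 + 192*m - 512)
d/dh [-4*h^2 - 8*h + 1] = -8*h - 8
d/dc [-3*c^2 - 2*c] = -6*c - 2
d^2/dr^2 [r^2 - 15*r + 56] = 2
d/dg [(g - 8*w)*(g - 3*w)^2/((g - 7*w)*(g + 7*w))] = (g^4 - 204*g^2*w^2 + 1516*g*w^3 - 2793*w^4)/(g^4 - 98*g^2*w^2 + 2401*w^4)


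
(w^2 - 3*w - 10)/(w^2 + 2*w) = (w - 5)/w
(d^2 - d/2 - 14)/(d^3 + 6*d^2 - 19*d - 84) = (d + 7/2)/(d^2 + 10*d + 21)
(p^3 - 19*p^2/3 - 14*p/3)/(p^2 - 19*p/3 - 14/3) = p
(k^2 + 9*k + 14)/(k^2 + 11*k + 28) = (k + 2)/(k + 4)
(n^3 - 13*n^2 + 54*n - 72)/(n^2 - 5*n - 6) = (n^2 - 7*n + 12)/(n + 1)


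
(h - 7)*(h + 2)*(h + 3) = h^3 - 2*h^2 - 29*h - 42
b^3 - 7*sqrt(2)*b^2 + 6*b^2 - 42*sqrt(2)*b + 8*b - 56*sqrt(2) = (b + 2)*(b + 4)*(b - 7*sqrt(2))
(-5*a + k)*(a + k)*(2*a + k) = -10*a^3 - 13*a^2*k - 2*a*k^2 + k^3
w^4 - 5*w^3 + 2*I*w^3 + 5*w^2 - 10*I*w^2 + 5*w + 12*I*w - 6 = (w - 3)*(w - 2)*(w + I)^2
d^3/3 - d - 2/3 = (d/3 + 1/3)*(d - 2)*(d + 1)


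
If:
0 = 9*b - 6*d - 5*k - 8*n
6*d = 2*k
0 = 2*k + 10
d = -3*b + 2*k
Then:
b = -25/9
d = -5/3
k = -5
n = 5/4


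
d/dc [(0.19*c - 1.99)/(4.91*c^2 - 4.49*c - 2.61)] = (-0.9329*c^2 + 19.5418*c - 9.431)/(24.1081*c^4 - 44.0918*c^3 - 5.4701*c^2 + 23.4378*c + 6.8121)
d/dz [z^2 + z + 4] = 2*z + 1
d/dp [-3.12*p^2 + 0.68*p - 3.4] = 0.68 - 6.24*p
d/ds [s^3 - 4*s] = 3*s^2 - 4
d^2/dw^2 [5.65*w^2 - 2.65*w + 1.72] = 11.3000000000000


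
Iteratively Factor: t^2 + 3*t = (t)*(t + 3)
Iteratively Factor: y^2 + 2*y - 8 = (y + 4)*(y - 2)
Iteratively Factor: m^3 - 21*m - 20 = (m + 4)*(m^2 - 4*m - 5) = (m - 5)*(m + 4)*(m + 1)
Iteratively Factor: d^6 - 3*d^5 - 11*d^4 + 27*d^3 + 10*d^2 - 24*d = (d - 4)*(d^5 + d^4 - 7*d^3 - d^2 + 6*d) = (d - 4)*(d - 1)*(d^4 + 2*d^3 - 5*d^2 - 6*d) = (d - 4)*(d - 1)*(d + 1)*(d^3 + d^2 - 6*d) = (d - 4)*(d - 1)*(d + 1)*(d + 3)*(d^2 - 2*d) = d*(d - 4)*(d - 1)*(d + 1)*(d + 3)*(d - 2)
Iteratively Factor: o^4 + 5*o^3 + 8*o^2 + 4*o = (o + 2)*(o^3 + 3*o^2 + 2*o) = (o + 1)*(o + 2)*(o^2 + 2*o) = o*(o + 1)*(o + 2)*(o + 2)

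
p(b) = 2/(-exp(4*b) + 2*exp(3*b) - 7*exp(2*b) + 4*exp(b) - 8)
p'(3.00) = 0.00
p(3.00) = 0.00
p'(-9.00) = 0.00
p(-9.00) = -0.25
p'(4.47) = 0.00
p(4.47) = -0.00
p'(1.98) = 0.00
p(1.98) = -0.00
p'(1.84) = 0.01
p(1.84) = -0.00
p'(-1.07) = 0.00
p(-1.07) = -0.27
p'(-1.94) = -0.01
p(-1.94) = -0.26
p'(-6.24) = -0.00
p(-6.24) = -0.25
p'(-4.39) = -0.00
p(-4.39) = -0.25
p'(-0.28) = 0.10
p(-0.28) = -0.24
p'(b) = 2*(4*exp(4*b) - 6*exp(3*b) + 14*exp(2*b) - 4*exp(b))/(-exp(4*b) + 2*exp(3*b) - 7*exp(2*b) + 4*exp(b) - 8)^2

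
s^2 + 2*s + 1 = (s + 1)^2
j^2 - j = j*(j - 1)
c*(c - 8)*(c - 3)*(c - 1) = c^4 - 12*c^3 + 35*c^2 - 24*c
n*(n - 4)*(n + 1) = n^3 - 3*n^2 - 4*n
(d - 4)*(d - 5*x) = d^2 - 5*d*x - 4*d + 20*x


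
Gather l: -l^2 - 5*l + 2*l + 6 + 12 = -l^2 - 3*l + 18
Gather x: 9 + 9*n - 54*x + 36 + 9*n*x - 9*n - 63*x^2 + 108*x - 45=-63*x^2 + x*(9*n + 54)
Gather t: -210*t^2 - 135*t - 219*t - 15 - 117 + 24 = -210*t^2 - 354*t - 108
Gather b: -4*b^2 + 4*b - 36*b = -4*b^2 - 32*b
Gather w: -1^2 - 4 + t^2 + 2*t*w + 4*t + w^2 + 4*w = t^2 + 4*t + w^2 + w*(2*t + 4) - 5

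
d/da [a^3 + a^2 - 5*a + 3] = 3*a^2 + 2*a - 5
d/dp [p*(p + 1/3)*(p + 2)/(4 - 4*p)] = (-3*p^3 + p^2 + 7*p + 1)/(6*(p^2 - 2*p + 1))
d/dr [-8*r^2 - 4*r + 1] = -16*r - 4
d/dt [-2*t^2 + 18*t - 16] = 18 - 4*t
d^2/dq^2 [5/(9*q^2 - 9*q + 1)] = 90*(-9*q^2 + 9*q + 9*(2*q - 1)^2 - 1)/(9*q^2 - 9*q + 1)^3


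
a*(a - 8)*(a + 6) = a^3 - 2*a^2 - 48*a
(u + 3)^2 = u^2 + 6*u + 9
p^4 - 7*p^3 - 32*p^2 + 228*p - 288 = (p - 8)*(p - 3)*(p - 2)*(p + 6)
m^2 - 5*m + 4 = (m - 4)*(m - 1)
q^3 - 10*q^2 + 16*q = q*(q - 8)*(q - 2)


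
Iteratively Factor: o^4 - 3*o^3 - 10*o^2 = (o)*(o^3 - 3*o^2 - 10*o) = o^2*(o^2 - 3*o - 10) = o^2*(o + 2)*(o - 5)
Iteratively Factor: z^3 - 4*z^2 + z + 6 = (z - 3)*(z^2 - z - 2) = (z - 3)*(z - 2)*(z + 1)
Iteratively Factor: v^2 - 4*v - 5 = (v + 1)*(v - 5)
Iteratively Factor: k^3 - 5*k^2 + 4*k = (k - 4)*(k^2 - k) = k*(k - 4)*(k - 1)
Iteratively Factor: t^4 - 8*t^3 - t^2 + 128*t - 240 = (t - 4)*(t^3 - 4*t^2 - 17*t + 60) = (t - 4)*(t - 3)*(t^2 - t - 20) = (t - 5)*(t - 4)*(t - 3)*(t + 4)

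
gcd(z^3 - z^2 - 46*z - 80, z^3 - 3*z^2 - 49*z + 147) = 1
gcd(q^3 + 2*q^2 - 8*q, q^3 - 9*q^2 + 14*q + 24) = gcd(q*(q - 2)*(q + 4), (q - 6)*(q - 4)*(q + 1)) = 1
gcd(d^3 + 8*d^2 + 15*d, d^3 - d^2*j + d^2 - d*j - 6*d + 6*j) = d + 3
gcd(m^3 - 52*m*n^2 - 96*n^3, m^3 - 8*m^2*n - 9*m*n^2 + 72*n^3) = m - 8*n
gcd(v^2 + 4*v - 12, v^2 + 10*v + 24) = v + 6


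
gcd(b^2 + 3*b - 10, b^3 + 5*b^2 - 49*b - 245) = b + 5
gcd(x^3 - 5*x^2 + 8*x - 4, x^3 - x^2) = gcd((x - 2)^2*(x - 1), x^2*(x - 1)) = x - 1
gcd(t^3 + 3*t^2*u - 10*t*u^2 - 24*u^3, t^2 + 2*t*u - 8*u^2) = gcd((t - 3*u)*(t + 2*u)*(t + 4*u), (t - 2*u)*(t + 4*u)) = t + 4*u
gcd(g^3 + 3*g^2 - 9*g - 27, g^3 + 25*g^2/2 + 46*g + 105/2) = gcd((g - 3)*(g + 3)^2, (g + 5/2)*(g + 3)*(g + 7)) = g + 3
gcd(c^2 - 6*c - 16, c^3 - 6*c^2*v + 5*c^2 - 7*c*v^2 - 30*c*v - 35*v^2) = 1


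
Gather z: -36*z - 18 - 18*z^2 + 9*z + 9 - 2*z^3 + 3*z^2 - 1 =-2*z^3 - 15*z^2 - 27*z - 10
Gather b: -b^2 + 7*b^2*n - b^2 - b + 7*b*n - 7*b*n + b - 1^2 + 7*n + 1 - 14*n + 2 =b^2*(7*n - 2) - 7*n + 2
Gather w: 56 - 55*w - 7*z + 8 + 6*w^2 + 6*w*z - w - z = 6*w^2 + w*(6*z - 56) - 8*z + 64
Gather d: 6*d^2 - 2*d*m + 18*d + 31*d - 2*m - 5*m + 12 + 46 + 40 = 6*d^2 + d*(49 - 2*m) - 7*m + 98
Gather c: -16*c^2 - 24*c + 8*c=-16*c^2 - 16*c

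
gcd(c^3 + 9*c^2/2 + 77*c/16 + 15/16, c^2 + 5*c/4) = c + 5/4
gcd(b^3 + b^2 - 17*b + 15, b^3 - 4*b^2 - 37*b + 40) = b^2 + 4*b - 5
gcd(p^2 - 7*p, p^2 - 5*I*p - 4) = 1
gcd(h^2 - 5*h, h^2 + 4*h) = h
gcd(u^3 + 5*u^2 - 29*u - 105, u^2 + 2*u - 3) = u + 3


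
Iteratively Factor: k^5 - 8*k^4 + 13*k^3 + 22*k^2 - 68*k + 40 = (k - 2)*(k^4 - 6*k^3 + k^2 + 24*k - 20) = (k - 2)*(k + 2)*(k^3 - 8*k^2 + 17*k - 10) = (k - 2)^2*(k + 2)*(k^2 - 6*k + 5) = (k - 5)*(k - 2)^2*(k + 2)*(k - 1)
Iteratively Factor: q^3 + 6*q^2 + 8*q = (q + 2)*(q^2 + 4*q) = q*(q + 2)*(q + 4)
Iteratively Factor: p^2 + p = (p + 1)*(p)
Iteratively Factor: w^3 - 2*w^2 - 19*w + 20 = (w - 1)*(w^2 - w - 20) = (w - 1)*(w + 4)*(w - 5)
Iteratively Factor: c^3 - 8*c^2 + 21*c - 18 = (c - 3)*(c^2 - 5*c + 6) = (c - 3)^2*(c - 2)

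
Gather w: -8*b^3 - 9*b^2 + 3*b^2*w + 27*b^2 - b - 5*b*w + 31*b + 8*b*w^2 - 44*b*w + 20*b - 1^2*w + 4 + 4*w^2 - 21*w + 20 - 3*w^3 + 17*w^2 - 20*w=-8*b^3 + 18*b^2 + 50*b - 3*w^3 + w^2*(8*b + 21) + w*(3*b^2 - 49*b - 42) + 24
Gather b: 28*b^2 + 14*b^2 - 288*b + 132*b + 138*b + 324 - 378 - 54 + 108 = 42*b^2 - 18*b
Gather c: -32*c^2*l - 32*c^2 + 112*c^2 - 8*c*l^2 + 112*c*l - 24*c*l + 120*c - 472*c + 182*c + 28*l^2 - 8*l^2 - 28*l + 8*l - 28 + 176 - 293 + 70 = c^2*(80 - 32*l) + c*(-8*l^2 + 88*l - 170) + 20*l^2 - 20*l - 75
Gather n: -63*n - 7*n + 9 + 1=10 - 70*n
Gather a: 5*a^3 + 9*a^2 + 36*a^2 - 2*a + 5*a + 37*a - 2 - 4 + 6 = 5*a^3 + 45*a^2 + 40*a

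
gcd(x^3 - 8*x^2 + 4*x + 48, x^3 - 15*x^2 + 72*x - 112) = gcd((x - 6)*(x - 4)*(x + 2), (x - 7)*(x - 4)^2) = x - 4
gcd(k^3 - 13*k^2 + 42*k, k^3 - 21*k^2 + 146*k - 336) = k^2 - 13*k + 42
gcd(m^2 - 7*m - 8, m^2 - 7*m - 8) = m^2 - 7*m - 8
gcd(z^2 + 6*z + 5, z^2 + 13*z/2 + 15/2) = z + 5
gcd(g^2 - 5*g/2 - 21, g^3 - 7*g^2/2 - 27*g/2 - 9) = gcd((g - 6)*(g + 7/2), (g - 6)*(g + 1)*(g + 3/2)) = g - 6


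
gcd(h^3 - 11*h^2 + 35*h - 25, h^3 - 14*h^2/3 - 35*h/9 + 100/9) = h - 5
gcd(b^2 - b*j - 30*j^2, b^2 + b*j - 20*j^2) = b + 5*j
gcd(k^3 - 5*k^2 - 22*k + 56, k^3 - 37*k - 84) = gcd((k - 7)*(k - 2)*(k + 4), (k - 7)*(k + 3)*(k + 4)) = k^2 - 3*k - 28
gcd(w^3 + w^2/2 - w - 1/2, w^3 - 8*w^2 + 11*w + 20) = w + 1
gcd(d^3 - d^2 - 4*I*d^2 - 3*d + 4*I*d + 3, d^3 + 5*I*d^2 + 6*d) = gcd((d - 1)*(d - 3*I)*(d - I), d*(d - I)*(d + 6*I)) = d - I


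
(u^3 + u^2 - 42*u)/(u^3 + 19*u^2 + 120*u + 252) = u*(u - 6)/(u^2 + 12*u + 36)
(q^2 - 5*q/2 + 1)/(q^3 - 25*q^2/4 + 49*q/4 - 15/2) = 2*(2*q - 1)/(4*q^2 - 17*q + 15)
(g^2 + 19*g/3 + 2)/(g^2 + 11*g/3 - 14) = (3*g + 1)/(3*g - 7)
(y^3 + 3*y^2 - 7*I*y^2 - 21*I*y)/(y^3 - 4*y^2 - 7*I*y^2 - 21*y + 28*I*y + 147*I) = y/(y - 7)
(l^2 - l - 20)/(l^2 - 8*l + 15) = (l + 4)/(l - 3)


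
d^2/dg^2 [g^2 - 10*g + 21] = 2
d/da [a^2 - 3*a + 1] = 2*a - 3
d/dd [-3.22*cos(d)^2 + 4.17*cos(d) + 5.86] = (6.44*cos(d) - 4.17)*sin(d)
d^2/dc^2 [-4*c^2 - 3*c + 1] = -8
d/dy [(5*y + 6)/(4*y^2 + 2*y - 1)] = (-20*y^2 - 48*y - 17)/(16*y^4 + 16*y^3 - 4*y^2 - 4*y + 1)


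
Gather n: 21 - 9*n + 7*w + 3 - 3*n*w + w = n*(-3*w - 9) + 8*w + 24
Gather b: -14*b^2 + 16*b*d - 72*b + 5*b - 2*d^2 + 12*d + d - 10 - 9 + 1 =-14*b^2 + b*(16*d - 67) - 2*d^2 + 13*d - 18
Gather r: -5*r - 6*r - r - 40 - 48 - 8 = -12*r - 96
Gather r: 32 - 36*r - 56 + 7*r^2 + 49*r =7*r^2 + 13*r - 24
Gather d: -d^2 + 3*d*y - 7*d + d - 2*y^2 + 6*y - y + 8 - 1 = -d^2 + d*(3*y - 6) - 2*y^2 + 5*y + 7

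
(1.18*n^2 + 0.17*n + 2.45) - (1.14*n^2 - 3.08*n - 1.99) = 0.04*n^2 + 3.25*n + 4.44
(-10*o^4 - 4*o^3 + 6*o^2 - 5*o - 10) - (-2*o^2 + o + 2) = -10*o^4 - 4*o^3 + 8*o^2 - 6*o - 12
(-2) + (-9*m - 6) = -9*m - 8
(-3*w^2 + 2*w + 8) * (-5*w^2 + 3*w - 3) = 15*w^4 - 19*w^3 - 25*w^2 + 18*w - 24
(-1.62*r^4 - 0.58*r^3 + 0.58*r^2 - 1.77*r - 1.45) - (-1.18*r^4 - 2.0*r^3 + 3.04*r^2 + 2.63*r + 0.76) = -0.44*r^4 + 1.42*r^3 - 2.46*r^2 - 4.4*r - 2.21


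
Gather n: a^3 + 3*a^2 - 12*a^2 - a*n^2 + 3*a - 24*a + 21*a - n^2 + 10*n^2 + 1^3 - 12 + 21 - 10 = a^3 - 9*a^2 + n^2*(9 - a)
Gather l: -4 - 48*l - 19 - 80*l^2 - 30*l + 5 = -80*l^2 - 78*l - 18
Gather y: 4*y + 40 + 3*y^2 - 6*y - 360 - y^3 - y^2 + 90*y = -y^3 + 2*y^2 + 88*y - 320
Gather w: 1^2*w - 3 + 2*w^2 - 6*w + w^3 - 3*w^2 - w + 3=w^3 - w^2 - 6*w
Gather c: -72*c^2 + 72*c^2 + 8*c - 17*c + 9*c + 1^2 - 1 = 0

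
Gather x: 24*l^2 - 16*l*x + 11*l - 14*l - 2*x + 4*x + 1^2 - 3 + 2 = 24*l^2 - 3*l + x*(2 - 16*l)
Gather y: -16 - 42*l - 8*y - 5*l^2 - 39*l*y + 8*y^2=-5*l^2 - 42*l + 8*y^2 + y*(-39*l - 8) - 16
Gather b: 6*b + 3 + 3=6*b + 6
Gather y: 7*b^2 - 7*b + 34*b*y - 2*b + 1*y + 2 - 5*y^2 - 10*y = 7*b^2 - 9*b - 5*y^2 + y*(34*b - 9) + 2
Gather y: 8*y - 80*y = -72*y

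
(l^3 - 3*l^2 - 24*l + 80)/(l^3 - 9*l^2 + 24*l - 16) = (l + 5)/(l - 1)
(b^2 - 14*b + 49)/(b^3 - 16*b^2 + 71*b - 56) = (b - 7)/(b^2 - 9*b + 8)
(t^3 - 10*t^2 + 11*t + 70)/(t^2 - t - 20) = (t^2 - 5*t - 14)/(t + 4)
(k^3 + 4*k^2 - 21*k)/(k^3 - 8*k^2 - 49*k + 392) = k*(k - 3)/(k^2 - 15*k + 56)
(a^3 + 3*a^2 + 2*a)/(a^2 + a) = a + 2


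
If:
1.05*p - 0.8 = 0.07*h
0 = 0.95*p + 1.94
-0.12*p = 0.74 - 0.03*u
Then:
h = -42.06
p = -2.04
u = 16.50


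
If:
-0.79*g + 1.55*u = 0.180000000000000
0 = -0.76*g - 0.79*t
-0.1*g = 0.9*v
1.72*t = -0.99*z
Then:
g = 0.598301713586291*z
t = -0.575581395348837*z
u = 0.304940873376239*z + 0.116129032258065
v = -0.0664779681762546*z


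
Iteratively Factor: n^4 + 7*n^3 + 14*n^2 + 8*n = (n + 2)*(n^3 + 5*n^2 + 4*n) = n*(n + 2)*(n^2 + 5*n + 4) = n*(n + 1)*(n + 2)*(n + 4)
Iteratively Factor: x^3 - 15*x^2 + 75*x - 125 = (x - 5)*(x^2 - 10*x + 25) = (x - 5)^2*(x - 5)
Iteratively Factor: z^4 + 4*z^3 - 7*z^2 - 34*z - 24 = (z + 4)*(z^3 - 7*z - 6) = (z - 3)*(z + 4)*(z^2 + 3*z + 2) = (z - 3)*(z + 1)*(z + 4)*(z + 2)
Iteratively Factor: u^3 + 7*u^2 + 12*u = (u + 3)*(u^2 + 4*u) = u*(u + 3)*(u + 4)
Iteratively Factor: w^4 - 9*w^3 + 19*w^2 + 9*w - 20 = (w - 1)*(w^3 - 8*w^2 + 11*w + 20) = (w - 4)*(w - 1)*(w^2 - 4*w - 5) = (w - 5)*(w - 4)*(w - 1)*(w + 1)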